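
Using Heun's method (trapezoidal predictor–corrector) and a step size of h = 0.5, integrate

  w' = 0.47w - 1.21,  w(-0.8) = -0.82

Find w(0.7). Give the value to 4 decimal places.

-4.2581

Heun: k1 = f(x_n, w_n); k2 = f(x_n + h, w_n + h·k1); w_{n+1} = w_n + (h/2)·(k1 + k2).
x=-0.800000, w=-0.820000:
  k1 = f(-0.800000, -0.820000) = -1.595400
  k2 = f(-0.300000, -1.617700) = -1.970319
  w ← -0.820000 + (0.5/2)·(-1.595400 + (-1.970319)) = -1.711430
x=-0.300000, w=-1.711430:
  k1 = f(-0.300000, -1.711430) = -2.014372
  k2 = f(0.200000, -2.718616) = -2.487749
  w ← -1.711430 + (0.5/2)·(-2.014372 + (-2.487749)) = -2.836960
x=0.200000, w=-2.836960:
  k1 = f(0.200000, -2.836960) = -2.543371
  k2 = f(0.700000, -4.108646) = -3.141063
  w ← -2.836960 + (0.5/2)·(-2.543371 + (-3.141063)) = -4.258069
w(0.7) ≈ -4.2581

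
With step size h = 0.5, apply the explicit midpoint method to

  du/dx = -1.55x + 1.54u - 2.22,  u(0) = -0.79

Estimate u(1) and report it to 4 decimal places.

-9.2185

Midpoint: k1 = f(x_n, u_n); k2 = f(x_n + h/2, u_n + (h/2)·k1); u_{n+1} = u_n + h·k2.
x=0.000000, u=-0.790000:
  k1 = f(0.000000, -0.790000) = -3.436600
  k2 = f(0.250000, -1.649150) = -5.147191
  u ← -0.790000 + 0.5·(-5.147191) = -3.363596
x=0.500000, u=-3.363596:
  k1 = f(0.500000, -3.363596) = -8.174937
  k2 = f(0.750000, -5.407330) = -11.709788
  u ← -3.363596 + 0.5·(-11.709788) = -9.218489
u(1) ≈ -9.2185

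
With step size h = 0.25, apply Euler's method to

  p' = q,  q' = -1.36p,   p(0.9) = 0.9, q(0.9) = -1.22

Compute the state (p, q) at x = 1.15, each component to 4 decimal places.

Euler on (p,q): p_{n+1} = p_n + h·p', q_{n+1} = q_n + h·q'.
0.900000: (0.900000, -1.220000); f=(-1.220000, -1.224000) → (0.595000, -1.526000)
(p(1.15), q(1.15)) ≈ (0.5950, -1.5260)

0.5950, -1.5260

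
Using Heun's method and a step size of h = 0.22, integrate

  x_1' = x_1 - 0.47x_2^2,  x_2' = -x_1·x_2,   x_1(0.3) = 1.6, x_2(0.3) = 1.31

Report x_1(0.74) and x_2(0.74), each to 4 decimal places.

Heun on (x_1,x_2): k1 = f(s_n, state_n); k2 = f(s_n + h, state_n + h·k1); state_{n+1} = state_n + (h/2)·(k1 + k2).
0.300000: (1.600000, 1.310000)
  k1 = (0.793433, -2.096000)
  predictor → (1.774555, 0.848880)
  k2 = (1.435875, -1.506384)
  → (1.845224, 0.913738)
0.520000: (1.845224, 0.913738)
  k1 = (1.452813, -1.686051)
  predictor → (2.164843, 0.542807)
  k2 = (2.026362, -1.175091)
  → (2.227933, 0.599012)
(x_1(0.74), x_2(0.74)) ≈ (2.2279, 0.5990)

2.2279, 0.5990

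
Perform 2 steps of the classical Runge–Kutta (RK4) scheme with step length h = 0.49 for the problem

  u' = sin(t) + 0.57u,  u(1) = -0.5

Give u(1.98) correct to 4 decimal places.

RK4: k1 = f(t_n, u_n); k2 = f(t_n + h/2, u_n + (h/2)·k1); k3 = f(t_n + h/2, u_n + (h/2)·k2); k4 = f(t_n + h, u_n + h·k3); u_{n+1} = u_n + (h/6)·(k1 + 2k2 + 2k3 + k4).
t=1.000000, u=-0.500000:
  k1 = f(1.000000, -0.500000) = 0.556471
  k2 = f(1.245000, -0.363665) = 0.740107
  k3 = f(1.245000, -0.318674) = 0.765752
  k4 = f(1.490000, -0.124781) = 0.925612
  u ← -0.500000 + (0.49/6)·(k1 + 2k2 + 2k3 + k4) = -0.133006
t=1.490000, u=-0.133006:
  k1 = f(1.490000, -0.133006) = 0.920924
  k2 = f(1.735000, 0.092620) = 1.039342
  k3 = f(1.735000, 0.121633) = 1.055880
  k4 = f(1.980000, 0.384375) = 1.136532
  u ← -0.133006 + (0.49/6)·(k1 + 2k2 + 2k3 + k4) = 0.377239
u(1.98) ≈ 0.3772

0.3772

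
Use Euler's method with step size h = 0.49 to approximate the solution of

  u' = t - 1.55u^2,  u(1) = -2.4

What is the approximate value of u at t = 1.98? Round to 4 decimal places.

Euler: u_{n+1} = u_n + h·f(t_n, u_n).
t=1.000000, u=-2.400000: f=-7.928000 → u ← -2.400000 + 0.49·(-7.928000) = -6.284720
t=1.490000, u=-6.284720: f=-59.731443 → u ← -6.284720 + 0.49·(-59.731443) = -35.553127
u(1.98) ≈ -35.5531

-35.5531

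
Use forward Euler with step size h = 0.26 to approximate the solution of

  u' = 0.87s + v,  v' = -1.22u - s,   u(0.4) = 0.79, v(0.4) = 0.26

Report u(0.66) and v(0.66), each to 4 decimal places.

0.9481, -0.0946

Euler on (u,v): u_{n+1} = u_n + h·u', v_{n+1} = v_n + h·v'.
0.400000: (0.790000, 0.260000); f=(0.608000, -1.363800) → (0.948080, -0.094588)
(u(0.66), v(0.66)) ≈ (0.9481, -0.0946)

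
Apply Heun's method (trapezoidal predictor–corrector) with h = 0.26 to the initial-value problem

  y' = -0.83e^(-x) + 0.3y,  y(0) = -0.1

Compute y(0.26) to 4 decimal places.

Heun: k1 = f(x_n, y_n); k2 = f(x_n + h, y_n + h·k1); y_{n+1} = y_n + (h/2)·(k1 + k2).
x=0.000000, y=-0.100000:
  k1 = f(0.000000, -0.100000) = -0.860000
  k2 = f(0.260000, -0.323600) = -0.737053
  y ← -0.100000 + (0.26/2)·(-0.860000 + (-0.737053)) = -0.307617
y(0.26) ≈ -0.3076

-0.3076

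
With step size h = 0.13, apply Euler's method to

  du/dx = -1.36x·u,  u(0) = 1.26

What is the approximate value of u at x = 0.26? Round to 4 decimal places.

1.2310

Euler: u_{n+1} = u_n + h·f(x_n, u_n).
x=0.000000, u=1.260000: f=0.000000 → u ← 1.260000 + 0.13·0.000000 = 1.260000
x=0.130000, u=1.260000: f=-0.222768 → u ← 1.260000 + 0.13·(-0.222768) = 1.231040
u(0.26) ≈ 1.2310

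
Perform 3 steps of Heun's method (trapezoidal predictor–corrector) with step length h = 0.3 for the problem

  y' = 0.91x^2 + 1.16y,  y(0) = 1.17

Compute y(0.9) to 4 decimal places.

Heun: k1 = f(x_n, y_n); k2 = f(x_n + h, y_n + h·k1); y_{n+1} = y_n + (h/2)·(k1 + k2).
x=0.000000, y=1.170000:
  k1 = f(0.000000, 1.170000) = 1.357200
  k2 = f(0.300000, 1.577160) = 1.911406
  y ← 1.170000 + (0.3/2)·(1.357200 + 1.911406) = 1.660291
x=0.300000, y=1.660291:
  k1 = f(0.300000, 1.660291) = 2.007837
  k2 = f(0.600000, 2.262642) = 2.952265
  y ← 1.660291 + (0.3/2)·(2.007837 + 2.952265) = 2.404306
x=0.600000, y=2.404306:
  k1 = f(0.600000, 2.404306) = 3.116595
  k2 = f(0.900000, 3.339285) = 4.610670
  y ← 2.404306 + (0.3/2)·(3.116595 + 4.610670) = 3.563396
y(0.9) ≈ 3.5634

3.5634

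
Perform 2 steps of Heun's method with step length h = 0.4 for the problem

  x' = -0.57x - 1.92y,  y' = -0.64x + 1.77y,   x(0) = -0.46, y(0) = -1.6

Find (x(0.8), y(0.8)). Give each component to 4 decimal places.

3.9913, -6.8220

Heun on (x,y): k1 = f(t_n, state_n); k2 = f(t_n + h, state_n + h·k1); state_{n+1} = state_n + (h/2)·(k1 + k2).
0.000000: (-0.460000, -1.600000)
  k1 = (3.334200, -2.537600)
  predictor → (0.873680, -2.615040)
  k2 = (4.522879, -5.187776)
  → (1.111416, -3.145075)
0.400000: (1.111416, -3.145075)
  k1 = (5.405037, -6.278089)
  predictor → (3.273431, -5.656311)
  k2 = (8.994261, -12.106666)
  → (3.991276, -6.822026)
(x(0.8), y(0.8)) ≈ (3.9913, -6.8220)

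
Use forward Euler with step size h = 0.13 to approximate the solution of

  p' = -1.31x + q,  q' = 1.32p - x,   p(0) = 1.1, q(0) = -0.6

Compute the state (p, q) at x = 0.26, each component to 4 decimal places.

0.9464, -0.2528

Euler on (p,q): p_{n+1} = p_n + h·p', q_{n+1} = q_n + h·q'.
0.000000: (1.100000, -0.600000); f=(-0.600000, 1.452000) → (1.022000, -0.411240)
0.130000: (1.022000, -0.411240); f=(-0.581540, 1.219040) → (0.946400, -0.252765)
(p(0.26), q(0.26)) ≈ (0.9464, -0.2528)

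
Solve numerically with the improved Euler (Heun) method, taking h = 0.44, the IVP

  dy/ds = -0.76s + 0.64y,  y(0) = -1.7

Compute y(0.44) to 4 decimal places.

-2.3197

Heun: k1 = f(s_n, y_n); k2 = f(s_n + h, y_n + h·k1); y_{n+1} = y_n + (h/2)·(k1 + k2).
s=0.000000, y=-1.700000:
  k1 = f(0.000000, -1.700000) = -1.088000
  k2 = f(0.440000, -2.178720) = -1.728781
  y ← -1.700000 + (0.44/2)·(-1.088000 + (-1.728781)) = -2.319692
y(0.44) ≈ -2.3197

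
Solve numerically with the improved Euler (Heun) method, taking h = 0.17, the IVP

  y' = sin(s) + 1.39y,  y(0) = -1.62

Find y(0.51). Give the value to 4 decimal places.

-3.1154

Heun: k1 = f(s_n, y_n); k2 = f(s_n + h, y_n + h·k1); y_{n+1} = y_n + (h/2)·(k1 + k2).
s=0.000000, y=-1.620000:
  k1 = f(0.000000, -1.620000) = -2.251800
  k2 = f(0.170000, -2.002806) = -2.614718
  y ← -1.620000 + (0.17/2)·(-2.251800 + (-2.614718)) = -2.033654
s=0.170000, y=-2.033654:
  k1 = f(0.170000, -2.033654) = -2.657597
  k2 = f(0.340000, -2.485445) = -3.121282
  y ← -2.033654 + (0.17/2)·(-2.657597 + (-3.121282)) = -2.524859
s=0.340000, y=-2.524859:
  k1 = f(0.340000, -2.524859) = -3.176067
  k2 = f(0.510000, -3.064790) = -3.771881
  y ← -2.524859 + (0.17/2)·(-3.176067 + (-3.771881)) = -3.115434
y(0.51) ≈ -3.1154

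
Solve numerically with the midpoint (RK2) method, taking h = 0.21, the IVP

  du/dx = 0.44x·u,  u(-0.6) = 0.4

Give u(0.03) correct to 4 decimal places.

0.3698

Midpoint: k1 = f(x_n, u_n); k2 = f(x_n + h/2, u_n + (h/2)·k1); u_{n+1} = u_n + h·k2.
x=-0.600000, u=0.400000:
  k1 = f(-0.600000, 0.400000) = -0.105600
  k2 = f(-0.495000, 0.388912) = -0.084705
  u ← 0.400000 + 0.21·(-0.084705) = 0.382212
x=-0.390000, u=0.382212:
  k1 = f(-0.390000, 0.382212) = -0.065588
  k2 = f(-0.285000, 0.375325) = -0.047066
  u ← 0.382212 + 0.21·(-0.047066) = 0.372328
x=-0.180000, u=0.372328:
  k1 = f(-0.180000, 0.372328) = -0.029488
  k2 = f(-0.075000, 0.369232) = -0.012185
  u ← 0.372328 + 0.21·(-0.012185) = 0.369769
u(0.03) ≈ 0.3698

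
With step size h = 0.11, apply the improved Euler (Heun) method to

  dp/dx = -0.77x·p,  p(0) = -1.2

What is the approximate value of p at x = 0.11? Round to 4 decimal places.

-1.1944

Heun: k1 = f(x_n, p_n); k2 = f(x_n + h, p_n + h·k1); p_{n+1} = p_n + (h/2)·(k1 + k2).
x=0.000000, p=-1.200000:
  k1 = f(0.000000, -1.200000) = 0.000000
  k2 = f(0.110000, -1.200000) = 0.101640
  p ← -1.200000 + (0.11/2)·(0.000000 + 0.101640) = -1.194410
p(0.11) ≈ -1.1944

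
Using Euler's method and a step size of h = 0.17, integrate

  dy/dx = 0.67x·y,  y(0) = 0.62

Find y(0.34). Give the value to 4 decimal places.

Euler: y_{n+1} = y_n + h·f(x_n, y_n).
x=0.000000, y=0.620000: f=0.000000 → y ← 0.620000 + 0.17·0.000000 = 0.620000
x=0.170000, y=0.620000: f=0.070618 → y ← 0.620000 + 0.17·0.070618 = 0.632005
y(0.34) ≈ 0.6320

0.6320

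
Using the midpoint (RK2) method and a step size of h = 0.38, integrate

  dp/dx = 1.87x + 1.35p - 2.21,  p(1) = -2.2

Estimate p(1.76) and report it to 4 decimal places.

Midpoint: k1 = f(x_n, p_n); k2 = f(x_n + h/2, p_n + (h/2)·k1); p_{n+1} = p_n + h·k2.
x=1.000000, p=-2.200000:
  k1 = f(1.000000, -2.200000) = -3.310000
  k2 = f(1.190000, -2.828900) = -3.803715
  p ← -2.200000 + 0.38·(-3.803715) = -3.645412
x=1.380000, p=-3.645412:
  k1 = f(1.380000, -3.645412) = -4.550706
  k2 = f(1.570000, -4.510046) = -5.362662
  p ← -3.645412 + 0.38·(-5.362662) = -5.683223
p(1.76) ≈ -5.6832

-5.6832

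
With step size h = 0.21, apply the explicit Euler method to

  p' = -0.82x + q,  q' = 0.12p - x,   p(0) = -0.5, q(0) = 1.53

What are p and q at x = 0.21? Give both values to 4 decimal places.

-0.1787, 1.5174

Euler on (p,q): p_{n+1} = p_n + h·p', q_{n+1} = q_n + h·q'.
0.000000: (-0.500000, 1.530000); f=(1.530000, -0.060000) → (-0.178700, 1.517400)
(p(0.21), q(0.21)) ≈ (-0.1787, 1.5174)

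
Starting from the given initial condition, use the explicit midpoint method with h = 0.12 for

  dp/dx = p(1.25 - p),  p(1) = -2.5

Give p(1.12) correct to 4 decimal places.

Midpoint: k1 = f(x_n, p_n); k2 = f(x_n + h/2, p_n + (h/2)·k1); p_{n+1} = p_n + h·k2.
x=1.000000, p=-2.500000:
  k1 = f(1.000000, -2.500000) = -9.375000
  k2 = f(1.060000, -3.062500) = -13.207031
  p ← -2.500000 + 0.12·(-13.207031) = -4.084844
p(1.12) ≈ -4.0848

-4.0848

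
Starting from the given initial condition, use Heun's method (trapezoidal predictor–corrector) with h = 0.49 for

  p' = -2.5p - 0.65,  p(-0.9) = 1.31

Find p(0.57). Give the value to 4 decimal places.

Heun: k1 = f(x_n, p_n); k2 = f(x_n + h, p_n + h·k1); p_{n+1} = p_n + (h/2)·(k1 + k2).
x=-0.900000, p=1.310000:
  k1 = f(-0.900000, 1.310000) = -3.925000
  k2 = f(-0.410000, -0.613250) = 0.883125
  p ← 1.310000 + (0.49/2)·(-3.925000 + 0.883125) = 0.564741
x=-0.410000, p=0.564741:
  k1 = f(-0.410000, 0.564741) = -2.061852
  k2 = f(0.080000, -0.445567) = 0.463917
  p ← 0.564741 + (0.49/2)·(-2.061852 + 0.463917) = 0.173247
x=0.080000, p=0.173247:
  k1 = f(0.080000, 0.173247) = -1.083116
  k2 = f(0.570000, -0.357480) = 0.243701
  p ← 0.173247 + (0.49/2)·(-1.083116 + 0.243701) = -0.032410
p(0.57) ≈ -0.0324

-0.0324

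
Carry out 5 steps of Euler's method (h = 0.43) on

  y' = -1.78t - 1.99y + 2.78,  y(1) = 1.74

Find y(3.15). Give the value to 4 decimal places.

-0.9711

Euler: y_{n+1} = y_n + h·f(t_n, y_n).
t=1.000000, y=1.740000: f=-2.462600 → y ← 1.740000 + 0.43·(-2.462600) = 0.681082
t=1.430000, y=0.681082: f=-1.120753 → y ← 0.681082 + 0.43·(-1.120753) = 0.199158
t=1.860000, y=0.199158: f=-0.927125 → y ← 0.199158 + 0.43·(-0.927125) = -0.199505
t=2.290000, y=-0.199505: f=-0.899184 → y ← -0.199505 + 0.43·(-0.899184) = -0.586155
t=2.720000, y=-0.586155: f=-0.895152 → y ← -0.586155 + 0.43·(-0.895152) = -0.971070
y(3.15) ≈ -0.9711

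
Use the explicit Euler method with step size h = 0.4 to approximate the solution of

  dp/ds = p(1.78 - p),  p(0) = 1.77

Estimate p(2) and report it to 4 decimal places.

1.7800

Euler: p_{n+1} = p_n + h·f(s_n, p_n).
s=0.000000, p=1.770000: f=0.017700 → p ← 1.770000 + 0.4·0.017700 = 1.777080
s=0.400000, p=1.777080: f=0.005189 → p ← 1.777080 + 0.4·0.005189 = 1.779156
s=0.800000, p=1.779156: f=0.001502 → p ← 1.779156 + 0.4·0.001502 = 1.779757
s=1.200000, p=1.779757: f=0.000433 → p ← 1.779757 + 0.4·0.000433 = 1.779930
s=1.600000, p=1.779930: f=0.000125 → p ← 1.779930 + 0.4·0.000125 = 1.779980
p(2) ≈ 1.7800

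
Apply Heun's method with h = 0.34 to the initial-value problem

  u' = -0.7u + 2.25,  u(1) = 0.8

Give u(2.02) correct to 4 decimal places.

2.0225

Heun: k1 = f(t_n, u_n); k2 = f(t_n + h, u_n + h·k1); u_{n+1} = u_n + (h/2)·(k1 + k2).
t=1.000000, u=0.800000:
  k1 = f(1.000000, 0.800000) = 1.690000
  k2 = f(1.340000, 1.374600) = 1.287780
  u ← 0.800000 + (0.34/2)·(1.690000 + 1.287780) = 1.306223
t=1.340000, u=1.306223:
  k1 = f(1.340000, 1.306223) = 1.335644
  k2 = f(1.680000, 1.760342) = 1.017761
  u ← 1.306223 + (0.34/2)·(1.335644 + 1.017761) = 1.706301
t=1.680000, u=1.706301:
  k1 = f(1.680000, 1.706301) = 1.055589
  k2 = f(2.020000, 2.065202) = 0.804359
  u ← 1.706301 + (0.34/2)·(1.055589 + 0.804359) = 2.022493
u(2.02) ≈ 2.0225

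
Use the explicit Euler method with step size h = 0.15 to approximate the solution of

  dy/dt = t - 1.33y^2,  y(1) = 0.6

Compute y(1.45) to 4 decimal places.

0.8390

Euler: y_{n+1} = y_n + h·f(t_n, y_n).
t=1.000000, y=0.600000: f=0.521200 → y ← 0.600000 + 0.15·0.521200 = 0.678180
t=1.150000, y=0.678180: f=0.538296 → y ← 0.678180 + 0.15·0.538296 = 0.758924
t=1.300000, y=0.758924: f=0.533965 → y ← 0.758924 + 0.15·0.533965 = 0.839019
y(1.45) ≈ 0.8390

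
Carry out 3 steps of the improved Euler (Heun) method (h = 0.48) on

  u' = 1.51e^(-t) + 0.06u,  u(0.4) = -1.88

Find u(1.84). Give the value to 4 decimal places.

-1.2175

Heun: k1 = f(t_n, u_n); k2 = f(t_n + h, u_n + h·k1); u_{n+1} = u_n + (h/2)·(k1 + k2).
t=0.400000, u=-1.880000:
  k1 = f(0.400000, -1.880000) = 0.899383
  k2 = f(0.880000, -1.448296) = 0.539424
  u ← -1.880000 + (0.48/2)·(0.899383 + 0.539424) = -1.534686
t=0.880000, u=-1.534686:
  k1 = f(0.880000, -1.534686) = 0.534241
  k2 = f(1.360000, -1.278250) = 0.310863
  u ← -1.534686 + (0.48/2)·(0.534241 + 0.310863) = -1.331861
t=1.360000, u=-1.331861:
  k1 = f(1.360000, -1.331861) = 0.307646
  k2 = f(1.840000, -1.184191) = 0.168763
  u ← -1.331861 + (0.48/2)·(0.307646 + 0.168763) = -1.217523
u(1.84) ≈ -1.2175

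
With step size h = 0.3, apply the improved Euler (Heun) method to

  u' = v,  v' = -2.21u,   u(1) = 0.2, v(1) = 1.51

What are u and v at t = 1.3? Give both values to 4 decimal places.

0.6331, 1.2272

Heun on (u,v): k1 = f(t_n, state_n); k2 = f(t_n + h, state_n + h·k1); state_{n+1} = state_n + (h/2)·(k1 + k2).
1.000000: (0.200000, 1.510000)
  k1 = (1.510000, -0.442000)
  predictor → (0.653000, 1.377400)
  k2 = (1.377400, -1.443130)
  → (0.633110, 1.227231)
(u(1.3), v(1.3)) ≈ (0.6331, 1.2272)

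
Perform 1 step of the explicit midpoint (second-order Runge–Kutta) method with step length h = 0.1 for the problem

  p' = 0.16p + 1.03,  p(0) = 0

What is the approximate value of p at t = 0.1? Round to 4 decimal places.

Midpoint: k1 = f(t_n, p_n); k2 = f(t_n + h/2, p_n + (h/2)·k1); p_{n+1} = p_n + h·k2.
t=0.000000, p=0.000000:
  k1 = f(0.000000, 0.000000) = 1.030000
  k2 = f(0.050000, 0.051500) = 1.038240
  p ← 0.000000 + 0.1·1.038240 = 0.103824
p(0.1) ≈ 0.1038

0.1038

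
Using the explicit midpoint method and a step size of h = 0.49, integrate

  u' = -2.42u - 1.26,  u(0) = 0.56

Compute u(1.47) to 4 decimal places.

-0.3711

Midpoint: k1 = f(x_n, u_n); k2 = f(x_n + h/2, u_n + (h/2)·k1); u_{n+1} = u_n + h·k2.
x=0.000000, u=0.560000:
  k1 = f(0.000000, 0.560000) = -2.615200
  k2 = f(0.245000, -0.080724) = -1.064648
  u ← 0.560000 + 0.49·(-1.064648) = 0.038323
x=0.490000, u=0.038323:
  k1 = f(0.490000, 0.038323) = -1.352740
  k2 = f(0.735000, -0.293099) = -0.550701
  u ← 0.038323 + 0.49·(-0.550701) = -0.231521
x=0.980000, u=-0.231521:
  k1 = f(0.980000, -0.231521) = -0.699720
  k2 = f(1.225000, -0.402952) = -0.284856
  u ← -0.231521 + 0.49·(-0.284856) = -0.371100
u(1.47) ≈ -0.3711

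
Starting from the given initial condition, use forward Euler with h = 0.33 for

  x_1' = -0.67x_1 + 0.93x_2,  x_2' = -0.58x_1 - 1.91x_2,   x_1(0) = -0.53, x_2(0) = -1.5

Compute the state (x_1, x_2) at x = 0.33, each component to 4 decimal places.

Euler on (x_1,x_2): x_1_{n+1} = x_1_n + h·x_1', x_2_{n+1} = x_2_n + h·x_2'.
0.000000: (-0.530000, -1.500000); f=(-1.039900, 3.172400) → (-0.873167, -0.453108)
(x_1(0.33), x_2(0.33)) ≈ (-0.8732, -0.4531)

-0.8732, -0.4531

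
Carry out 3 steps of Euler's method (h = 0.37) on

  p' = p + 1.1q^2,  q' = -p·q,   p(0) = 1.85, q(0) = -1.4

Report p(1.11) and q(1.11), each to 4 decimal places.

6.3673, -0.0739

Euler on (p,q): p_{n+1} = p_n + h·p', q_{n+1} = q_n + h·q'.
0.000000: (1.850000, -1.400000); f=(4.006000, 2.590000) → (3.332220, -0.441700)
0.370000: (3.332220, -0.441700); f=(3.546829, 1.471842) → (4.644547, 0.102881)
0.740000: (4.644547, 0.102881); f=(4.656190, -0.477837) → (6.367337, -0.073918)
(p(1.11), q(1.11)) ≈ (6.3673, -0.0739)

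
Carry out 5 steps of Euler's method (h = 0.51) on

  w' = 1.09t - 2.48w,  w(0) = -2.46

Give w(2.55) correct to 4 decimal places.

0.9465

Euler: w_{n+1} = w_n + h·f(t_n, w_n).
t=0.000000, w=-2.460000: f=6.100800 → w ← -2.460000 + 0.51·6.100800 = 0.651408
t=0.510000, w=0.651408: f=-1.059592 → w ← 0.651408 + 0.51·(-1.059592) = 0.111016
t=1.020000, w=0.111016: f=0.836480 → w ← 0.111016 + 0.51·0.836480 = 0.537621
t=1.530000, w=0.537621: f=0.334400 → w ← 0.537621 + 0.51·0.334400 = 0.708165
t=2.040000, w=0.708165: f=0.467351 → w ← 0.708165 + 0.51·0.467351 = 0.946514
w(2.55) ≈ 0.9465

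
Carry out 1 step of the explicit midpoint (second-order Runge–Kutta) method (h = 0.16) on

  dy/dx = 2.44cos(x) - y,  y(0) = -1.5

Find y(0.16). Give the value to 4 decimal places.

-0.9213

Midpoint: k1 = f(x_n, y_n); k2 = f(x_n + h/2, y_n + (h/2)·k1); y_{n+1} = y_n + h·k2.
x=0.000000, y=-1.500000:
  k1 = f(0.000000, -1.500000) = 3.940000
  k2 = f(0.080000, -1.184800) = 3.616996
  y ← -1.500000 + 0.16·3.616996 = -0.921281
y(0.16) ≈ -0.9213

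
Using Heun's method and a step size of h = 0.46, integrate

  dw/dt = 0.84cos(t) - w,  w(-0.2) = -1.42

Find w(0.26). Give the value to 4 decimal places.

Heun: k1 = f(t_n, w_n); k2 = f(t_n + h, w_n + h·k1); w_{n+1} = w_n + (h/2)·(k1 + k2).
t=-0.200000, w=-1.420000:
  k1 = f(-0.200000, -1.420000) = 2.243256
  k2 = f(0.260000, -0.388102) = 1.199870
  w ← -1.420000 + (0.46/2)·(2.243256 + 1.199870) = -0.628081
w(0.26) ≈ -0.6281

-0.6281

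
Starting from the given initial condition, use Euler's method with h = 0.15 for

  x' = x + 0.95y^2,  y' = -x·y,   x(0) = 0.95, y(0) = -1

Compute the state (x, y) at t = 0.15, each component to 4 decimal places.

1.2350, -0.8575

Euler on (x,y): x_{n+1} = x_n + h·x', y_{n+1} = y_n + h·y'.
0.000000: (0.950000, -1.000000); f=(1.900000, 0.950000) → (1.235000, -0.857500)
(x(0.15), y(0.15)) ≈ (1.2350, -0.8575)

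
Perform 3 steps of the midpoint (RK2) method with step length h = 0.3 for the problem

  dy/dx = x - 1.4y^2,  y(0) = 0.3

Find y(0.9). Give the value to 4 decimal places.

0.5370

Midpoint: k1 = f(x_n, y_n); k2 = f(x_n + h/2, y_n + (h/2)·k1); y_{n+1} = y_n + h·k2.
x=0.000000, y=0.300000:
  k1 = f(0.000000, 0.300000) = -0.126000
  k2 = f(0.150000, 0.281100) = 0.039376
  y ← 0.300000 + 0.3·0.039376 = 0.311813
x=0.300000, y=0.311813:
  k1 = f(0.300000, 0.311813) = 0.163882
  k2 = f(0.450000, 0.336395) = 0.291574
  y ← 0.311813 + 0.3·0.291574 = 0.399285
x=0.600000, y=0.399285:
  k1 = f(0.600000, 0.399285) = 0.376800
  k2 = f(0.750000, 0.455805) = 0.459139
  y ← 0.399285 + 0.3·0.459139 = 0.537026
y(0.9) ≈ 0.5370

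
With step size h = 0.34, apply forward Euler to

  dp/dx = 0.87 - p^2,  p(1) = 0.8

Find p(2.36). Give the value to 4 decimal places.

0.9299

Euler: p_{n+1} = p_n + h·f(x_n, p_n).
x=1.000000, p=0.800000: f=0.230000 → p ← 0.800000 + 0.34·0.230000 = 0.878200
x=1.340000, p=0.878200: f=0.098765 → p ← 0.878200 + 0.34·0.098765 = 0.911780
x=1.680000, p=0.911780: f=0.038657 → p ← 0.911780 + 0.34·0.038657 = 0.924923
x=2.020000, p=0.924923: f=0.014517 → p ← 0.924923 + 0.34·0.014517 = 0.929859
p(2.36) ≈ 0.9299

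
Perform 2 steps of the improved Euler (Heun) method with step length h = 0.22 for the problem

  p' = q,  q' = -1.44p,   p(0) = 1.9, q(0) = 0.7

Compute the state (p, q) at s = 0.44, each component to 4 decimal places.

Heun on (p,q): k1 = f(s_n, state_n); k2 = f(s_n + h, state_n + h·k1); state_{n+1} = state_n + (h/2)·(k1 + k2).
0.000000: (1.900000, 0.700000)
  k1 = (0.700000, -2.736000)
  predictor → (2.054000, 0.098080)
  k2 = (0.098080, -2.957760)
  → (1.987789, 0.073686)
0.220000: (1.987789, 0.073686)
  k1 = (0.073686, -2.862416)
  predictor → (2.004000, -0.556045)
  k2 = (-0.556045, -2.885760)
  → (1.934729, -0.558613)
(p(0.44), q(0.44)) ≈ (1.9347, -0.5586)

1.9347, -0.5586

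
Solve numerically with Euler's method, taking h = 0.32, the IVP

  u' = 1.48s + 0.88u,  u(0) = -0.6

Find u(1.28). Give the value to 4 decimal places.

Euler: u_{n+1} = u_n + h·f(s_n, u_n).
s=0.000000, u=-0.600000: f=-0.528000 → u ← -0.600000 + 0.32·(-0.528000) = -0.768960
s=0.320000, u=-0.768960: f=-0.203085 → u ← -0.768960 + 0.32·(-0.203085) = -0.833947
s=0.640000, u=-0.833947: f=0.213327 → u ← -0.833947 + 0.32·0.213327 = -0.765683
s=0.960000, u=-0.765683: f=0.746999 → u ← -0.765683 + 0.32·0.746999 = -0.526643
u(1.28) ≈ -0.5266

-0.5266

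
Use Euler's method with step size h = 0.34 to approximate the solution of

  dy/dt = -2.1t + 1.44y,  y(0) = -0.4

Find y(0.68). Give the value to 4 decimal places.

-1.1303

Euler: y_{n+1} = y_n + h·f(t_n, y_n).
t=0.000000, y=-0.400000: f=-0.576000 → y ← -0.400000 + 0.34·(-0.576000) = -0.595840
t=0.340000, y=-0.595840: f=-1.572010 → y ← -0.595840 + 0.34·(-1.572010) = -1.130323
y(0.68) ≈ -1.1303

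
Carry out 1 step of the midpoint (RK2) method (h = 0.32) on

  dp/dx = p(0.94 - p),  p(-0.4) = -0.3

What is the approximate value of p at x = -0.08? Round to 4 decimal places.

Midpoint: k1 = f(x_n, p_n); k2 = f(x_n + h/2, p_n + (h/2)·k1); p_{n+1} = p_n + h·k2.
x=-0.400000, p=-0.300000:
  k1 = f(-0.400000, -0.300000) = -0.372000
  k2 = f(-0.240000, -0.359520) = -0.467203
  p ← -0.300000 + 0.32·(-0.467203) = -0.449505
p(-0.08) ≈ -0.4495

-0.4495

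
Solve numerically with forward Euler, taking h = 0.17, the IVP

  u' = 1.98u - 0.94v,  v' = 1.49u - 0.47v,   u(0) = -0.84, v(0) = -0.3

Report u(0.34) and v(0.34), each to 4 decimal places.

Euler on (u,v): u_{n+1} = u_n + h·u', v_{n+1} = v_n + h·v'.
0.000000: (-0.840000, -0.300000); f=(-1.381200, -1.110600) → (-1.074804, -0.488802)
0.170000: (-1.074804, -0.488802); f=(-1.668638, -1.371721) → (-1.358472, -0.721995)
(u(0.34), v(0.34)) ≈ (-1.3585, -0.7220)

-1.3585, -0.7220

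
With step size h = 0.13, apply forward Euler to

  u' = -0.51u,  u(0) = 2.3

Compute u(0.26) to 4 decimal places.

Euler: u_{n+1} = u_n + h·f(t_n, u_n).
t=0.000000, u=2.300000: f=-1.173000 → u ← 2.300000 + 0.13·(-1.173000) = 2.147510
t=0.130000, u=2.147510: f=-1.095230 → u ← 2.147510 + 0.13·(-1.095230) = 2.005130
u(0.26) ≈ 2.0051

2.0051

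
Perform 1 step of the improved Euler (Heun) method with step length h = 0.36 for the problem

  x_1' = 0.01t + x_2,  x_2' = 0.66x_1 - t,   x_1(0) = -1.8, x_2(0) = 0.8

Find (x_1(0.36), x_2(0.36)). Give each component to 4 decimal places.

Heun on (x_1,x_2): k1 = f(t_n, state_n); k2 = f(t_n + h, state_n + h·k1); state_{n+1} = state_n + (h/2)·(k1 + k2).
0.000000: (-1.800000, 0.800000)
  k1 = (0.800000, -1.188000)
  predictor → (-1.512000, 0.372320)
  k2 = (0.375920, -1.357920)
  → (-1.588334, 0.341734)
(x_1(0.36), x_2(0.36)) ≈ (-1.5883, 0.3417)

-1.5883, 0.3417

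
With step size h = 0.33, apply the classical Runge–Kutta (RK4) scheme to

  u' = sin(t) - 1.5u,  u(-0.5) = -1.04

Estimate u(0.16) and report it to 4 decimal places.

RK4: k1 = f(t_n, u_n); k2 = f(t_n + h/2, u_n + (h/2)·k1); k3 = f(t_n + h/2, u_n + (h/2)·k2); k4 = f(t_n + h, u_n + h·k3); u_{n+1} = u_n + (h/6)·(k1 + 2k2 + 2k3 + k4).
t=-0.500000, u=-1.040000:
  k1 = f(-0.500000, -1.040000) = 1.080574
  k2 = f(-0.335000, -0.861705) = 0.963789
  k3 = f(-0.335000, -0.880975) = 0.992693
  k4 = f(-0.170000, -0.712411) = 0.899435
  u ← -1.040000 + (0.33/6)·(k1 + 2k2 + 2k3 + k4) = -0.715887
t=-0.170000, u=-0.715887:
  k1 = f(-0.170000, -0.715887) = 0.904647
  k2 = f(-0.005000, -0.566620) = 0.844930
  k3 = f(-0.005000, -0.576473) = 0.859710
  k4 = f(0.160000, -0.432182) = 0.807592
  u ← -0.715887 + (0.33/6)·(k1 + 2k2 + 2k3 + k4) = -0.434203
u(0.16) ≈ -0.4342

-0.4342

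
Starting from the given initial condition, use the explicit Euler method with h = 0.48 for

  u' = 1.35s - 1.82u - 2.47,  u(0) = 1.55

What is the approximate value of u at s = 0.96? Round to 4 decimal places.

-0.9997

Euler: u_{n+1} = u_n + h·f(s_n, u_n).
s=0.000000, u=1.550000: f=-5.291000 → u ← 1.550000 + 0.48·(-5.291000) = -0.989680
s=0.480000, u=-0.989680: f=-0.020782 → u ← -0.989680 + 0.48·(-0.020782) = -0.999656
u(0.96) ≈ -0.9997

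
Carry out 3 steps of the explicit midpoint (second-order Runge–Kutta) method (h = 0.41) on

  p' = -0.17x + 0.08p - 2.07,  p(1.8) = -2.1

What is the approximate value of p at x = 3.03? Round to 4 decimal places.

-5.5201

Midpoint: k1 = f(x_n, p_n); k2 = f(x_n + h/2, p_n + (h/2)·k1); p_{n+1} = p_n + h·k2.
x=1.800000, p=-2.100000:
  k1 = f(1.800000, -2.100000) = -2.544000
  k2 = f(2.005000, -2.621520) = -2.620572
  p ← -2.100000 + 0.41·(-2.620572) = -3.174434
x=2.210000, p=-3.174434:
  k1 = f(2.210000, -3.174434) = -2.699655
  k2 = f(2.415000, -3.727864) = -2.778779
  p ← -3.174434 + 0.41·(-2.778779) = -4.313734
x=2.620000, p=-4.313734:
  k1 = f(2.620000, -4.313734) = -2.860499
  k2 = f(2.825000, -4.900136) = -2.942261
  p ← -4.313734 + 0.41·(-2.942261) = -5.520061
p(3.03) ≈ -5.5201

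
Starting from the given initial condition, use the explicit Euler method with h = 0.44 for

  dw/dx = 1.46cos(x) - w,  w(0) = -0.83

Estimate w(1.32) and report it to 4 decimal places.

0.7905

Euler: w_{n+1} = w_n + h·f(x_n, w_n).
x=0.000000, w=-0.830000: f=2.290000 → w ← -0.830000 + 0.44·2.290000 = 0.177600
x=0.440000, w=0.177600: f=1.143337 → w ← 0.177600 + 0.44·1.143337 = 0.680668
x=0.880000, w=0.680668: f=0.249572 → w ← 0.680668 + 0.44·0.249572 = 0.790480
w(1.32) ≈ 0.7905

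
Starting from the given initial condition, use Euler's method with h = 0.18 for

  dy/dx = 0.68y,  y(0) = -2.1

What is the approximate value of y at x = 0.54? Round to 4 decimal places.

Euler: y_{n+1} = y_n + h·f(x_n, y_n).
x=0.000000, y=-2.100000: f=-1.428000 → y ← -2.100000 + 0.18·(-1.428000) = -2.357040
x=0.180000, y=-2.357040: f=-1.602787 → y ← -2.357040 + 0.18·(-1.602787) = -2.645542
x=0.360000, y=-2.645542: f=-1.798968 → y ← -2.645542 + 0.18·(-1.798968) = -2.969356
y(0.54) ≈ -2.9694

-2.9694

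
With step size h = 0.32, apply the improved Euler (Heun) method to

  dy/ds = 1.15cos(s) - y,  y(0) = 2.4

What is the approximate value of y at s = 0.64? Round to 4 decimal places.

1.7687

Heun: k1 = f(s_n, y_n); k2 = f(s_n + h, y_n + h·k1); y_{n+1} = y_n + (h/2)·(k1 + k2).
s=0.000000, y=2.400000:
  k1 = f(0.000000, 2.400000) = -1.250000
  k2 = f(0.320000, 2.000000) = -0.908379
  y ← 2.400000 + (0.32/2)·(-1.250000 + (-0.908379)) = 2.054659
s=0.320000, y=2.054659:
  k1 = f(0.320000, 2.054659) = -0.963039
  k2 = f(0.640000, 1.746487) = -0.824077
  y ← 2.054659 + (0.32/2)·(-0.963039 + (-0.824077)) = 1.768721
y(0.64) ≈ 1.7687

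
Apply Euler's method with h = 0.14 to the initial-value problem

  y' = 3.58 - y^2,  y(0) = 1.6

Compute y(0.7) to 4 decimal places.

1.8842

Euler: y_{n+1} = y_n + h·f(t_n, y_n).
t=0.000000, y=1.600000: f=1.020000 → y ← 1.600000 + 0.14·1.020000 = 1.742800
t=0.140000, y=1.742800: f=0.542648 → y ← 1.742800 + 0.14·0.542648 = 1.818771
t=0.280000, y=1.818771: f=0.272073 → y ← 1.818771 + 0.14·0.272073 = 1.856861
t=0.420000, y=1.856861: f=0.132067 → y ← 1.856861 + 0.14·0.132067 = 1.875350
t=0.560000, y=1.875350: f=0.063061 → y ← 1.875350 + 0.14·0.063061 = 1.884179
y(0.7) ≈ 1.8842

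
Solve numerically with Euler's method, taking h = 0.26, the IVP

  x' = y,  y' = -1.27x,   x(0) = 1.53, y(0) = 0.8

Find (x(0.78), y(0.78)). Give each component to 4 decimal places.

Euler on (x,y): x_{n+1} = x_n + h·x', y_{n+1} = y_n + h·y'.
0.000000: (1.530000, 0.800000); f=(0.800000, -1.943100) → (1.738000, 0.294794)
0.260000: (1.738000, 0.294794); f=(0.294794, -2.207260) → (1.814646, -0.279094)
0.520000: (1.814646, -0.279094); f=(-0.279094, -2.304601) → (1.742082, -0.878290)
(x(0.78), y(0.78)) ≈ (1.7421, -0.8783)

1.7421, -0.8783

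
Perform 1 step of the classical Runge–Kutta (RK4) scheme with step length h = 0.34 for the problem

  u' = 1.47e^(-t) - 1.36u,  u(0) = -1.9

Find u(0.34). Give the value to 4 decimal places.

-0.8623

RK4: k1 = f(t_n, u_n); k2 = f(t_n + h/2, u_n + (h/2)·k1); k3 = f(t_n + h/2, u_n + (h/2)·k2); k4 = f(t_n + h, u_n + h·k3); u_{n+1} = u_n + (h/6)·(k1 + 2k2 + 2k3 + k4).
t=0.000000, u=-1.900000:
  k1 = f(0.000000, -1.900000) = 4.054000
  k2 = f(0.170000, -1.210820) = 2.886902
  k3 = f(0.170000, -1.409227) = 3.156735
  k4 = f(0.340000, -0.826710) = 2.170628
  u ← -1.900000 + (0.34/6)·(k1 + 2k2 + 2k3 + k4) = -0.862325
u(0.34) ≈ -0.8623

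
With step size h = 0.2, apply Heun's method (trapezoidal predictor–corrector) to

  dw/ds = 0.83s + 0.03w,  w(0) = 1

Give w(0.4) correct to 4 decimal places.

Heun: k1 = f(s_n, w_n); k2 = f(s_n + h, w_n + h·k1); w_{n+1} = w_n + (h/2)·(k1 + k2).
s=0.000000, w=1.000000:
  k1 = f(0.000000, 1.000000) = 0.030000
  k2 = f(0.200000, 1.006000) = 0.196180
  w ← 1.000000 + (0.2/2)·(0.030000 + 0.196180) = 1.022618
s=0.200000, w=1.022618:
  k1 = f(0.200000, 1.022618) = 0.196679
  k2 = f(0.400000, 1.061954) = 0.363859
  w ← 1.022618 + (0.2/2)·(0.196679 + 0.363859) = 1.078672
w(0.4) ≈ 1.0787

1.0787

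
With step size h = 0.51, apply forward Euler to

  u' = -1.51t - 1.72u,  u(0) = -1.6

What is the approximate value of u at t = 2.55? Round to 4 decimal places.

-1.7283

Euler: u_{n+1} = u_n + h·f(t_n, u_n).
t=0.000000, u=-1.600000: f=2.752000 → u ← -1.600000 + 0.51·2.752000 = -0.196480
t=0.510000, u=-0.196480: f=-0.432154 → u ← -0.196480 + 0.51·(-0.432154) = -0.416879
t=1.020000, u=-0.416879: f=-0.823169 → u ← -0.416879 + 0.51·(-0.823169) = -0.836695
t=1.530000, u=-0.836695: f=-0.871185 → u ← -0.836695 + 0.51·(-0.871185) = -1.280999
t=2.040000, u=-1.280999: f=-0.877082 → u ← -1.280999 + 0.51·(-0.877082) = -1.728311
u(2.55) ≈ -1.7283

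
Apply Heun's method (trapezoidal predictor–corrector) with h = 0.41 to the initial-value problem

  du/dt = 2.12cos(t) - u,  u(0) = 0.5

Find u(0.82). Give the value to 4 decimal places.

Heun: k1 = f(t_n, u_n); k2 = f(t_n + h, u_n + h·k1); u_{n+1} = u_n + (h/2)·(k1 + k2).
t=0.000000, u=0.500000:
  k1 = f(0.000000, 0.500000) = 1.620000
  k2 = f(0.410000, 1.164200) = 0.780096
  u ← 0.500000 + (0.41/2)·(1.620000 + 0.780096) = 0.992020
t=0.410000, u=0.992020:
  k1 = f(0.410000, 0.992020) = 0.952276
  k2 = f(0.820000, 1.382453) = 0.063856
  u ← 0.992020 + (0.41/2)·(0.952276 + 0.063856) = 1.200327
u(0.82) ≈ 1.2003

1.2003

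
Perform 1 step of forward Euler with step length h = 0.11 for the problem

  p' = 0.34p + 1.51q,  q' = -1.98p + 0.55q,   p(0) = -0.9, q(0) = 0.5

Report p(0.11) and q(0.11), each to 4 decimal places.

-0.8506, 0.7263

Euler on (p,q): p_{n+1} = p_n + h·p', q_{n+1} = q_n + h·q'.
0.000000: (-0.900000, 0.500000); f=(0.449000, 2.057000) → (-0.850610, 0.726270)
(p(0.11), q(0.11)) ≈ (-0.8506, 0.7263)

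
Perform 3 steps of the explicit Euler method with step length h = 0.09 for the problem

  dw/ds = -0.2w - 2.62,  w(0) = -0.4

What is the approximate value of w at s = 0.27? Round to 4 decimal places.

Euler: w_{n+1} = w_n + h·f(s_n, w_n).
s=0.000000, w=-0.400000: f=-2.540000 → w ← -0.400000 + 0.09·(-2.540000) = -0.628600
s=0.090000, w=-0.628600: f=-2.494280 → w ← -0.628600 + 0.09·(-2.494280) = -0.853085
s=0.180000, w=-0.853085: f=-2.449383 → w ← -0.853085 + 0.09·(-2.449383) = -1.073530
w(0.27) ≈ -1.0735

-1.0735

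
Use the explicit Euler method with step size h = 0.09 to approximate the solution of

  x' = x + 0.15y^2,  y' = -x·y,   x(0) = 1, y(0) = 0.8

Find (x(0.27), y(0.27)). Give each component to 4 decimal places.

1.3189, 0.5849

Euler on (x,y): x_{n+1} = x_n + h·x', y_{n+1} = y_n + h·y'.
0.000000: (1.000000, 0.800000); f=(1.096000, -0.800000) → (1.098640, 0.728000)
0.090000: (1.098640, 0.728000); f=(1.178138, -0.799810) → (1.204672, 0.656017)
0.180000: (1.204672, 0.656017); f=(1.269226, -0.790286) → (1.318903, 0.584891)
(x(0.27), y(0.27)) ≈ (1.3189, 0.5849)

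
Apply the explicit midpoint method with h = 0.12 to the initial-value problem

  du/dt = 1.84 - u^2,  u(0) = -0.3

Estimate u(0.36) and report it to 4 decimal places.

Midpoint: k1 = f(t_n, u_n); k2 = f(t_n + h/2, u_n + (h/2)·k1); u_{n+1} = u_n + h·k2.
t=0.000000, u=-0.300000:
  k1 = f(0.000000, -0.300000) = 1.750000
  k2 = f(0.060000, -0.195000) = 1.801975
  u ← -0.300000 + 0.12·1.801975 = -0.083763
t=0.120000, u=-0.083763:
  k1 = f(0.120000, -0.083763) = 1.832984
  k2 = f(0.180000, 0.026216) = 1.839313
  u ← -0.083763 + 0.12·1.839313 = 0.136955
t=0.240000, u=0.136955:
  k1 = f(0.240000, 0.136955) = 1.821243
  k2 = f(0.300000, 0.246229) = 1.779371
  u ← 0.136955 + 0.12·1.779371 = 0.350479
u(0.36) ≈ 0.3505

0.3505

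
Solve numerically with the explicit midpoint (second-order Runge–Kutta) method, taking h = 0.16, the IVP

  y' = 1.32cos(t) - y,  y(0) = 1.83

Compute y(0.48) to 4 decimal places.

Midpoint: k1 = f(t_n, y_n); k2 = f(t_n + h/2, y_n + (h/2)·k1); y_{n+1} = y_n + h·k2.
t=0.000000, y=1.830000:
  k1 = f(0.000000, 1.830000) = -0.510000
  k2 = f(0.080000, 1.789200) = -0.473422
  y ← 1.830000 + 0.16·(-0.473422) = 1.754253
t=0.160000, y=1.754253:
  k1 = f(0.160000, 1.754253) = -0.451113
  k2 = f(0.240000, 1.718164) = -0.435997
  y ← 1.754253 + 0.16·(-0.435997) = 1.684493
t=0.320000, y=1.684493:
  k1 = f(0.320000, 1.684493) = -0.431502
  k2 = f(0.400000, 1.649973) = -0.434172
  y ← 1.684493 + 0.16·(-0.434172) = 1.615025
y(0.48) ≈ 1.6150

1.6150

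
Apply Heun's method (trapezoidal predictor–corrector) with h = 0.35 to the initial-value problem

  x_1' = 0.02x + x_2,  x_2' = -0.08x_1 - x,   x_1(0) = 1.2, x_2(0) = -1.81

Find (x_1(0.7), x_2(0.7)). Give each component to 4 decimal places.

-0.1223, -2.0862

Heun on (x_1,x_2): k1 = f(x_n, state_n); k2 = f(x_n + h, state_n + h·k1); state_{n+1} = state_n + (h/2)·(k1 + k2).
0.000000: (1.200000, -1.810000)
  k1 = (-1.810000, -0.096000)
  predictor → (0.566500, -1.843600)
  k2 = (-1.836600, -0.395320)
  → (0.561845, -1.895981)
0.350000: (0.561845, -1.895981)
  k1 = (-1.888981, -0.394948)
  predictor → (-0.099298, -2.034213)
  k2 = (-2.020213, -0.692056)
  → (-0.122264, -2.086207)
(x_1(0.7), x_2(0.7)) ≈ (-0.1223, -2.0862)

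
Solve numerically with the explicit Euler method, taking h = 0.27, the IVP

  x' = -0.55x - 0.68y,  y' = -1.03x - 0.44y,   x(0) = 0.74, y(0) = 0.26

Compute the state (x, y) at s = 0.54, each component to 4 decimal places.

Euler on (x,y): x_{n+1} = x_n + h·x', y_{n+1} = y_n + h·y'.
0.000000: (0.740000, 0.260000); f=(-0.583800, -0.876600) → (0.582374, 0.023318)
0.270000: (0.582374, 0.023318); f=(-0.336162, -0.610105) → (0.491610, -0.141410)
(x(0.54), y(0.54)) ≈ (0.4916, -0.1414)

0.4916, -0.1414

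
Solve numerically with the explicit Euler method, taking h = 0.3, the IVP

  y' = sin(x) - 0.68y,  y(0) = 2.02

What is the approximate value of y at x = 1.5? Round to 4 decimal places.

Euler: y_{n+1} = y_n + h·f(x_n, y_n).
x=0.000000, y=2.020000: f=-1.373600 → y ← 2.020000 + 0.3·(-1.373600) = 1.607920
x=0.300000, y=1.607920: f=-0.797865 → y ← 1.607920 + 0.3·(-0.797865) = 1.368560
x=0.600000, y=1.368560: f=-0.365979 → y ← 1.368560 + 0.3·(-0.365979) = 1.258767
x=0.900000, y=1.258767: f=-0.072635 → y ← 1.258767 + 0.3·(-0.072635) = 1.236976
x=1.200000, y=1.236976: f=0.090895 → y ← 1.236976 + 0.3·0.090895 = 1.264245
y(1.5) ≈ 1.2642

1.2642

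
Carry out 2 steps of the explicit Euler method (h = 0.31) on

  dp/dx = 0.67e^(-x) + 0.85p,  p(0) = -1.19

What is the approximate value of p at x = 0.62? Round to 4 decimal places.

Euler: p_{n+1} = p_n + h·f(x_n, p_n).
x=0.000000, p=-1.190000: f=-0.341500 → p ← -1.190000 + 0.31·(-0.341500) = -1.295865
x=0.310000, p=-1.295865: f=-0.610076 → p ← -1.295865 + 0.31·(-0.610076) = -1.484988
p(0.62) ≈ -1.4850

-1.4850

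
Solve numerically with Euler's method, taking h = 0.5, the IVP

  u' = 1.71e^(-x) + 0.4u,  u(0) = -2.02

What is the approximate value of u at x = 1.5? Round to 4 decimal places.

-1.3225

Euler: u_{n+1} = u_n + h·f(x_n, u_n).
x=0.000000, u=-2.020000: f=0.902000 → u ← -2.020000 + 0.5·0.902000 = -1.569000
x=0.500000, u=-1.569000: f=0.409567 → u ← -1.569000 + 0.5·0.409567 = -1.364216
x=1.000000, u=-1.364216: f=0.083387 → u ← -1.364216 + 0.5·0.083387 = -1.322523
u(1.5) ≈ -1.3225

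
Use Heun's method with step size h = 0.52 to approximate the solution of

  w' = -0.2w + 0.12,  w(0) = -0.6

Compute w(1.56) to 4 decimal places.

-0.2789

Heun: k1 = f(x_n, w_n); k2 = f(x_n + h, w_n + h·k1); w_{n+1} = w_n + (h/2)·(k1 + k2).
x=0.000000, w=-0.600000:
  k1 = f(0.000000, -0.600000) = 0.240000
  k2 = f(0.520000, -0.475200) = 0.215040
  w ← -0.600000 + (0.52/2)·(0.240000 + 0.215040) = -0.481690
x=0.520000, w=-0.481690:
  k1 = f(0.520000, -0.481690) = 0.216338
  k2 = f(1.040000, -0.369194) = 0.193839
  w ← -0.481690 + (0.52/2)·(0.216338 + 0.193839) = -0.375044
x=1.040000, w=-0.375044:
  k1 = f(1.040000, -0.375044) = 0.195009
  k2 = f(1.560000, -0.273639) = 0.174728
  w ← -0.375044 + (0.52/2)·(0.195009 + 0.174728) = -0.278912
w(1.56) ≈ -0.2789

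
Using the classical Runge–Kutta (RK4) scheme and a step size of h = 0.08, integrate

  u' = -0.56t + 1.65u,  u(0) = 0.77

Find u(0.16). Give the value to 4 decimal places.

0.9948

RK4: k1 = f(t_n, u_n); k2 = f(t_n + h/2, u_n + (h/2)·k1); k3 = f(t_n + h/2, u_n + (h/2)·k2); k4 = f(t_n + h, u_n + h·k3); u_{n+1} = u_n + (h/6)·(k1 + 2k2 + 2k3 + k4).
t=0.000000, u=0.770000:
  k1 = f(0.000000, 0.770000) = 1.270500
  k2 = f(0.040000, 0.820820) = 1.331953
  k3 = f(0.040000, 0.823278) = 1.336009
  k4 = f(0.080000, 0.876881) = 1.402053
  u ← 0.770000 + (0.08/6)·(k1 + 2k2 + 2k3 + k4) = 0.876780
t=0.080000, u=0.876780:
  k1 = f(0.080000, 0.876780) = 1.401886
  k2 = f(0.120000, 0.932855) = 1.472011
  k3 = f(0.120000, 0.935660) = 1.476639
  k4 = f(0.160000, 0.994911) = 1.552003
  u ← 0.876780 + (0.08/6)·(k1 + 2k2 + 2k3 + k4) = 0.994796
u(0.16) ≈ 0.9948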